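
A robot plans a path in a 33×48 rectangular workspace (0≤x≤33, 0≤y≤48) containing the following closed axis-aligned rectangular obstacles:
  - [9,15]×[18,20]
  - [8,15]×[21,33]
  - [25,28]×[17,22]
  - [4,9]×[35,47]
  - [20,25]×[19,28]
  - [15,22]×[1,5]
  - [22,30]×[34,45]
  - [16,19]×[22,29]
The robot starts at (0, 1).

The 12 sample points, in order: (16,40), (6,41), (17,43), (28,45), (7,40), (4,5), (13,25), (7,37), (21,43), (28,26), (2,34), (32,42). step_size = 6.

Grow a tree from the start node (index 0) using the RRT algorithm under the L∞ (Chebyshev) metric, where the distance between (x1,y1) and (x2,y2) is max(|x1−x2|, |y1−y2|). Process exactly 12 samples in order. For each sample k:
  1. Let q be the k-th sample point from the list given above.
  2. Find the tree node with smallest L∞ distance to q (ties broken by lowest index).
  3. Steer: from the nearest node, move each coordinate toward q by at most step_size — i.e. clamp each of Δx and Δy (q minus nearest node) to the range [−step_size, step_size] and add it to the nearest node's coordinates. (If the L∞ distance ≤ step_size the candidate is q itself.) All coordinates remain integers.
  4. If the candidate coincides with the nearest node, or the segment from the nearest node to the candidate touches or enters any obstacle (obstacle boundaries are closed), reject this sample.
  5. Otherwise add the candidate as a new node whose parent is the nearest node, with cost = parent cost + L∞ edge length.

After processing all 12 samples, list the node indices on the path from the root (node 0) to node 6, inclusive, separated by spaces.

1. q=(16,40) nearest=0 d=39 new=(6,7) → add node 1 parent=0 cost=6
2. q=(6,41) nearest=1 d=34 new=(6,13) → add node 2 parent=1 cost=12
3. q=(17,43) nearest=2 d=30 new=(12,19) → blocked by [9,15]×[18,20], reject
4. q=(28,45) nearest=2 d=32 new=(12,19) → blocked by [9,15]×[18,20], reject
5. q=(7,40) nearest=2 d=27 new=(7,19) → add node 3 parent=2 cost=18
6. q=(4,5) nearest=1 d=2 new=(4,5) → add node 4 parent=1 cost=8
7. q=(13,25) nearest=3 d=6 new=(13,25) → blocked by [8,15]×[21,33], reject
8. q=(7,37) nearest=3 d=18 new=(7,25) → add node 5 parent=3 cost=24
9. q=(21,43) nearest=5 d=18 new=(13,31) → blocked by [8,15]×[21,33], reject
10. q=(28,26) nearest=3 d=21 new=(13,25) → blocked by [8,15]×[21,33], reject
11. q=(2,34) nearest=5 d=9 new=(2,31) → add node 6 parent=5 cost=30
12. q=(32,42) nearest=3 d=25 new=(13,25) → blocked by [8,15]×[21,33], reject

Path: 0 1 2 3 5 6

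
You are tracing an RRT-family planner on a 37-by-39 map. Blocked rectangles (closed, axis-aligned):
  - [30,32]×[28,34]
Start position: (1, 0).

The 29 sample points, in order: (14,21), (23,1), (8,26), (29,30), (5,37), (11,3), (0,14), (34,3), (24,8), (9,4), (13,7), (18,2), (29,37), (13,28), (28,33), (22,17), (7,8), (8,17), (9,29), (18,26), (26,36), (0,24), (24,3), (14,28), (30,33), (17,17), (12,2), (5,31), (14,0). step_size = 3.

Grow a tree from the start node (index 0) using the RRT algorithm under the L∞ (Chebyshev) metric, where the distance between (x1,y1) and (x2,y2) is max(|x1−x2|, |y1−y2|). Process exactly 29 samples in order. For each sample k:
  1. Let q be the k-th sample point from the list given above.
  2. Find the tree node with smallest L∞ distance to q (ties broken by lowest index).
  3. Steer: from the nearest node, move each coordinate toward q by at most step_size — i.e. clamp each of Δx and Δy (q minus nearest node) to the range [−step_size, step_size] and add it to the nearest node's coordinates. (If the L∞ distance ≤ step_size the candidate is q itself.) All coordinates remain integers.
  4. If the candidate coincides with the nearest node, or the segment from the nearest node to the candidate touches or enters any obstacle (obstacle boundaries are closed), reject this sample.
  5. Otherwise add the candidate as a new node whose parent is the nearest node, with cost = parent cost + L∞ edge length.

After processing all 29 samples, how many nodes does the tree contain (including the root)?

1. q=(14,21) nearest=0 d=21 new=(4,3) → add node 1 parent=0 cost=3
2. q=(23,1) nearest=1 d=19 new=(7,1) → add node 2 parent=1 cost=6
3. q=(8,26) nearest=1 d=23 new=(7,6) → add node 3 parent=1 cost=6
4. q=(29,30) nearest=3 d=24 new=(10,9) → add node 4 parent=3 cost=9
5. q=(5,37) nearest=4 d=28 new=(7,12) → add node 5 parent=4 cost=12
6. q=(11,3) nearest=2 d=4 new=(10,3) → add node 6 parent=2 cost=9
7. q=(0,14) nearest=5 d=7 new=(4,14) → add node 7 parent=5 cost=15
8. q=(34,3) nearest=4 d=24 new=(13,6) → add node 8 parent=4 cost=12
9. q=(24,8) nearest=8 d=11 new=(16,8) → add node 9 parent=8 cost=15
10. q=(9,4) nearest=6 d=1 new=(9,4) → add node 10 parent=6 cost=10
11. q=(13,7) nearest=8 d=1 new=(13,7) → add node 11 parent=8 cost=13
12. q=(18,2) nearest=8 d=5 new=(16,3) → add node 12 parent=8 cost=15
13. q=(29,37) nearest=5 d=25 new=(10,15) → add node 13 parent=5 cost=15
14. q=(13,28) nearest=13 d=13 new=(13,18) → add node 14 parent=13 cost=18
15. q=(28,33) nearest=14 d=15 new=(16,21) → add node 15 parent=14 cost=21
16. q=(22,17) nearest=15 d=6 new=(19,18) → add node 16 parent=15 cost=24
17. q=(7,8) nearest=3 d=2 new=(7,8) → add node 17 parent=3 cost=8
18. q=(8,17) nearest=13 d=2 new=(8,17) → add node 18 parent=13 cost=17
19. q=(9,29) nearest=15 d=8 new=(13,24) → add node 19 parent=15 cost=24
20. q=(18,26) nearest=15 d=5 new=(18,24) → add node 20 parent=15 cost=24
21. q=(26,36) nearest=20 d=12 new=(21,27) → add node 21 parent=20 cost=27
22. q=(0,24) nearest=18 d=8 new=(5,20) → add node 22 parent=18 cost=20
23. q=(24,3) nearest=9 d=8 new=(19,5) → add node 23 parent=9 cost=18
24. q=(14,28) nearest=19 d=4 new=(14,27) → add node 24 parent=19 cost=27
25. q=(30,33) nearest=21 d=9 new=(24,30) → add node 25 parent=21 cost=30
26. q=(17,17) nearest=16 d=2 new=(17,17) → add node 26 parent=16 cost=26
27. q=(12,2) nearest=6 d=2 new=(12,2) → add node 27 parent=6 cost=11
28. q=(5,31) nearest=19 d=8 new=(10,27) → add node 28 parent=19 cost=27
29. q=(14,0) nearest=27 d=2 new=(14,0) → add node 29 parent=27 cost=13

Node count: 30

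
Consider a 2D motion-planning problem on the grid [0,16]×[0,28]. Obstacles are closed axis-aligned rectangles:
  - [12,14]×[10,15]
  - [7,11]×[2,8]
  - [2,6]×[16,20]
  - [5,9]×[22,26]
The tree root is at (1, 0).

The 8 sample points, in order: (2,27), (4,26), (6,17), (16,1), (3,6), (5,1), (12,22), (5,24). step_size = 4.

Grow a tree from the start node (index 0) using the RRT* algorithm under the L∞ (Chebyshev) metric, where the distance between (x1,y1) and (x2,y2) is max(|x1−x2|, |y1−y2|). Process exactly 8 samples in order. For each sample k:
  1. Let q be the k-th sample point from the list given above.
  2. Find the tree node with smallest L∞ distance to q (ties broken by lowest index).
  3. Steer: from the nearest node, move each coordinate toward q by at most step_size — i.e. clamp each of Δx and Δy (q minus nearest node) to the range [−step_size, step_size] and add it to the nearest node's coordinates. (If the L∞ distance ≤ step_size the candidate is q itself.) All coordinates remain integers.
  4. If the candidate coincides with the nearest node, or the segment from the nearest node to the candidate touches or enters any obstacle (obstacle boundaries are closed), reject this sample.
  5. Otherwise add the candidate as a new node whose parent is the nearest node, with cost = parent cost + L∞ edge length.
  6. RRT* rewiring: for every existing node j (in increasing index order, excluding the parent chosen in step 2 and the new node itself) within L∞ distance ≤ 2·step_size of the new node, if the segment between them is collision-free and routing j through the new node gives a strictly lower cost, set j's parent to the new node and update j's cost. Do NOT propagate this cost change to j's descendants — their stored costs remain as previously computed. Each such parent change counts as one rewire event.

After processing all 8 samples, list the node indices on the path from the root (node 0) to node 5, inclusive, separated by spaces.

1. q=(2,27) nearest=0 d=27 new=(2,4) → add node 1 parent=0 cost=4
2. q=(4,26) nearest=1 d=22 new=(4,8) → add node 2 parent=1 cost=8
3. q=(6,17) nearest=2 d=9 new=(6,12) → add node 3 parent=2 cost=12
4. q=(16,1) nearest=3 d=11 new=(10,8) → blocked by [7,11]×[2,8], reject
5. q=(3,6) nearest=1 d=2 new=(3,6) → add node 4 parent=1 cost=6
6. q=(5,1) nearest=1 d=3 new=(5,1) → add node 5 parent=1 cost=7
7. q=(12,22) nearest=3 d=10 new=(10,16) → add node 6 parent=3 cost=16
8. q=(5,24) nearest=6 d=8 new=(6,20) → blocked by [2,6]×[16,20], reject

Path: 0 1 5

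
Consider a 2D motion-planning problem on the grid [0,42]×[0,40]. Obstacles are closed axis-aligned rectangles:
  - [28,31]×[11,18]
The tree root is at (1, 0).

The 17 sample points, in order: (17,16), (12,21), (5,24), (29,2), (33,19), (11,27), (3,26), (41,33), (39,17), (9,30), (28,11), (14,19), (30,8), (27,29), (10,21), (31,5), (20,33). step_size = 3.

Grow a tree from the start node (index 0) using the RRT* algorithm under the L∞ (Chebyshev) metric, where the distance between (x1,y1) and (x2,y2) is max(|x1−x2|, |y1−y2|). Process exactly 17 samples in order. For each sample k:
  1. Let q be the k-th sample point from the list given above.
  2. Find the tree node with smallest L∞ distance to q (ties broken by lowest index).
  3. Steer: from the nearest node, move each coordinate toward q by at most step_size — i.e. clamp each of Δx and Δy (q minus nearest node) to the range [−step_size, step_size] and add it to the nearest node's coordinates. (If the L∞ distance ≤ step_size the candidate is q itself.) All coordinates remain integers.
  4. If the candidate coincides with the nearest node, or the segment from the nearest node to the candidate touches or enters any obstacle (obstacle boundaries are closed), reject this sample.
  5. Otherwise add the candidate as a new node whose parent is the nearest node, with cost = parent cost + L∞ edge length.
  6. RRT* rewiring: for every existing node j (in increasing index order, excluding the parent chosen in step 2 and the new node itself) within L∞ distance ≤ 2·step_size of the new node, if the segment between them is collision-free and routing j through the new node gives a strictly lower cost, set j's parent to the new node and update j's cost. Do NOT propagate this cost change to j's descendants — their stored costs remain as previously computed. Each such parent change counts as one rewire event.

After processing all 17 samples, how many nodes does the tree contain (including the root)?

1. q=(17,16) nearest=0 d=16 new=(4,3) → add node 1 parent=0 cost=3
2. q=(12,21) nearest=1 d=18 new=(7,6) → add node 2 parent=1 cost=6
3. q=(5,24) nearest=2 d=18 new=(5,9) → add node 3 parent=2 cost=9
4. q=(29,2) nearest=2 d=22 new=(10,3) → add node 4 parent=2 cost=9
5. q=(33,19) nearest=4 d=23 new=(13,6) → add node 5 parent=4 cost=12
6. q=(11,27) nearest=3 d=18 new=(8,12) → add node 6 parent=3 cost=12
7. q=(3,26) nearest=6 d=14 new=(5,15) → add node 7 parent=6 cost=15
8. q=(41,33) nearest=5 d=28 new=(16,9) → add node 8 parent=5 cost=15
9. q=(39,17) nearest=8 d=23 new=(19,12) → add node 9 parent=8 cost=18
10. q=(9,30) nearest=7 d=15 new=(8,18) → add node 10 parent=7 cost=18
11. q=(28,11) nearest=9 d=9 new=(22,11) → add node 11 parent=9 cost=21
12. q=(14,19) nearest=10 d=6 new=(11,19) → add node 12 parent=10 cost=21
13. q=(30,8) nearest=11 d=8 new=(25,8) → add node 13 parent=11 cost=24
14. q=(27,29) nearest=12 d=16 new=(14,22) → add node 14 parent=12 cost=24
15. q=(10,21) nearest=12 d=2 new=(10,21) → add node 15 parent=12 cost=23
16. q=(31,5) nearest=13 d=6 new=(28,5) → add node 16 parent=13 cost=27
17. q=(20,33) nearest=14 d=11 new=(17,25) → add node 17 parent=14 cost=27

Node count: 18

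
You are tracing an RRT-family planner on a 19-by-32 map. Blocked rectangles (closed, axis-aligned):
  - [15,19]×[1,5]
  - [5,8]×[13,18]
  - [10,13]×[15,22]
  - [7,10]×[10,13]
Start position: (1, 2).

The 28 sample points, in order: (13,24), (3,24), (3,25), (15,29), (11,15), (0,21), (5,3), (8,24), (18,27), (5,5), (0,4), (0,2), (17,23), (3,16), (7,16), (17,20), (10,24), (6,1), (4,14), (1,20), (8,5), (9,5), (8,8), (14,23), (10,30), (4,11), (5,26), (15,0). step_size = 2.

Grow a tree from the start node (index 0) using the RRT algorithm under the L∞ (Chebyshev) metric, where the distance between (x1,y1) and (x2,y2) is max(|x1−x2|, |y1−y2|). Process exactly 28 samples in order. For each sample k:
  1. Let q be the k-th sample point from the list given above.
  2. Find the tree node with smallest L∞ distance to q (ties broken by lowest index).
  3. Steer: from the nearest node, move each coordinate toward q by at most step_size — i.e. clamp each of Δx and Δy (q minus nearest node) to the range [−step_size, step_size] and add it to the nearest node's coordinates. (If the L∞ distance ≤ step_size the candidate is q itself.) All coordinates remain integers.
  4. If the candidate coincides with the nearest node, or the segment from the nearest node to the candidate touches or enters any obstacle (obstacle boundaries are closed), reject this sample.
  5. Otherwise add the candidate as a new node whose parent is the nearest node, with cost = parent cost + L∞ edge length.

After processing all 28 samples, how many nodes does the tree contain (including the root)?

1. q=(13,24) nearest=0 d=22 new=(3,4) → add node 1 parent=0 cost=2
2. q=(3,24) nearest=1 d=20 new=(3,6) → add node 2 parent=1 cost=4
3. q=(3,25) nearest=2 d=19 new=(3,8) → add node 3 parent=2 cost=6
4. q=(15,29) nearest=3 d=21 new=(5,10) → add node 4 parent=3 cost=8
5. q=(11,15) nearest=4 d=6 new=(7,12) → blocked by [7,10]×[10,13], reject
6. q=(0,21) nearest=4 d=11 new=(3,12) → add node 5 parent=4 cost=10
7. q=(5,3) nearest=1 d=2 new=(5,3) → add node 6 parent=1 cost=4
8. q=(8,24) nearest=5 d=12 new=(5,14) → blocked by [5,8]×[13,18], reject
9. q=(18,27) nearest=5 d=15 new=(5,14) → blocked by [5,8]×[13,18], reject
10. q=(5,5) nearest=1 d=2 new=(5,5) → add node 7 parent=1 cost=4
11. q=(0,4) nearest=0 d=2 new=(0,4) → add node 8 parent=0 cost=2
12. q=(0,2) nearest=0 d=1 new=(0,2) → add node 9 parent=0 cost=1
13. q=(17,23) nearest=4 d=13 new=(7,12) → blocked by [7,10]×[10,13], reject
14. q=(3,16) nearest=5 d=4 new=(3,14) → add node 10 parent=5 cost=12
15. q=(7,16) nearest=5 d=4 new=(5,14) → blocked by [5,8]×[13,18], reject
16. q=(17,20) nearest=4 d=12 new=(7,12) → blocked by [7,10]×[10,13], reject
17. q=(10,24) nearest=10 d=10 new=(5,16) → blocked by [5,8]×[13,18], reject
18. q=(6,1) nearest=6 d=2 new=(6,1) → add node 11 parent=6 cost=6
19. q=(4,14) nearest=10 d=1 new=(4,14) → add node 12 parent=10 cost=13
20. q=(1,20) nearest=10 d=6 new=(1,16) → add node 13 parent=10 cost=14
21. q=(8,5) nearest=6 d=3 new=(7,5) → add node 14 parent=6 cost=6
22. q=(9,5) nearest=14 d=2 new=(9,5) → add node 15 parent=14 cost=8
23. q=(8,8) nearest=4 d=3 new=(7,8) → add node 16 parent=4 cost=10
24. q=(14,23) nearest=12 d=10 new=(6,16) → blocked by [5,8]×[13,18], reject
25. q=(10,30) nearest=13 d=14 new=(3,18) → add node 17 parent=13 cost=16
26. q=(4,11) nearest=4 d=1 new=(4,11) → add node 18 parent=4 cost=9
27. q=(5,26) nearest=17 d=8 new=(5,20) → add node 19 parent=17 cost=18
28. q=(15,0) nearest=15 d=6 new=(11,3) → add node 20 parent=15 cost=10

Node count: 21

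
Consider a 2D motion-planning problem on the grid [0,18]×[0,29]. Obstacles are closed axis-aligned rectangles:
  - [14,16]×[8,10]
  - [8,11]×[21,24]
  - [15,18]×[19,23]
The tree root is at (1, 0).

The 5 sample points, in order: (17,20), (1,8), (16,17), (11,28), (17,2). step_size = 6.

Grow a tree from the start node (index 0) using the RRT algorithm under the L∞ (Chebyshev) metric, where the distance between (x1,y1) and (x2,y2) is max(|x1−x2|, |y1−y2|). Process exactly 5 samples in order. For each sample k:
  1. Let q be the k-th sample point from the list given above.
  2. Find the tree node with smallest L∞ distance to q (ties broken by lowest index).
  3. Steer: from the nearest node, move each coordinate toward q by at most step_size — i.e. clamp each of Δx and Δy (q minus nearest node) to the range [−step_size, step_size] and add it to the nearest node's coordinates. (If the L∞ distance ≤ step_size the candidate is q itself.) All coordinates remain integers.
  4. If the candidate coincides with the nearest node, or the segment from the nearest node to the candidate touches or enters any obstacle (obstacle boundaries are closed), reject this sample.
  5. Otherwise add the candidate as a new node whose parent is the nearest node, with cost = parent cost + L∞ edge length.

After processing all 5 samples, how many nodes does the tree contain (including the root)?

1. q=(17,20) nearest=0 d=20 new=(7,6) → add node 1 parent=0 cost=6
2. q=(1,8) nearest=1 d=6 new=(1,8) → add node 2 parent=1 cost=12
3. q=(16,17) nearest=1 d=11 new=(13,12) → add node 3 parent=1 cost=12
4. q=(11,28) nearest=3 d=16 new=(11,18) → add node 4 parent=3 cost=18
5. q=(17,2) nearest=1 d=10 new=(13,2) → add node 5 parent=1 cost=12

Node count: 6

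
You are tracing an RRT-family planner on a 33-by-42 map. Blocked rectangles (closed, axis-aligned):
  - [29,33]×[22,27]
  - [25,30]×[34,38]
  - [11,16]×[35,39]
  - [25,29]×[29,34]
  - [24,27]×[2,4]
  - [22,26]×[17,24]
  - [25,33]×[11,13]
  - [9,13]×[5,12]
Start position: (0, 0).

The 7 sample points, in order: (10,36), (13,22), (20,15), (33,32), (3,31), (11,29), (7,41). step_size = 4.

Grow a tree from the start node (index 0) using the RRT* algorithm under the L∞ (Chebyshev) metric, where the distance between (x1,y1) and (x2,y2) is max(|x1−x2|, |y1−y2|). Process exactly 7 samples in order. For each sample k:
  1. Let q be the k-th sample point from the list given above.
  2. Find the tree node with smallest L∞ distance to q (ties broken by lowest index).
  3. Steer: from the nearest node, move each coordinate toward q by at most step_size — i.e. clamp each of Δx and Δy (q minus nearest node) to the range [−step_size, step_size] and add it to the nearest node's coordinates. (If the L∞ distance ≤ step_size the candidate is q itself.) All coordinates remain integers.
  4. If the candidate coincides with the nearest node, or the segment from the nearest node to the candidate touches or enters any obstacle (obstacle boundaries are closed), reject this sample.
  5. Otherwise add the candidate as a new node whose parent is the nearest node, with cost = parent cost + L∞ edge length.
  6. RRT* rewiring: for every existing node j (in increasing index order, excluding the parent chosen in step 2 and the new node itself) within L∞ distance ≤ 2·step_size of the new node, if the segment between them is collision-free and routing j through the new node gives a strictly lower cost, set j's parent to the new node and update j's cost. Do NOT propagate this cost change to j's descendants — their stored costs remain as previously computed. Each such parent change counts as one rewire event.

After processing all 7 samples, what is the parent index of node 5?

1. q=(10,36) nearest=0 d=36 new=(4,4) → add node 1 parent=0 cost=4
2. q=(13,22) nearest=1 d=18 new=(8,8) → add node 2 parent=1 cost=8
3. q=(20,15) nearest=2 d=12 new=(12,12) → blocked by [9,13]×[5,12], reject
4. q=(33,32) nearest=2 d=25 new=(12,12) → blocked by [9,13]×[5,12], reject
5. q=(3,31) nearest=2 d=23 new=(4,12) → add node 3 parent=2 cost=12
6. q=(11,29) nearest=3 d=17 new=(8,16) → add node 4 parent=3 cost=16
7. q=(7,41) nearest=4 d=25 new=(7,20) → add node 5 parent=4 cost=20

Parent of node 5: 4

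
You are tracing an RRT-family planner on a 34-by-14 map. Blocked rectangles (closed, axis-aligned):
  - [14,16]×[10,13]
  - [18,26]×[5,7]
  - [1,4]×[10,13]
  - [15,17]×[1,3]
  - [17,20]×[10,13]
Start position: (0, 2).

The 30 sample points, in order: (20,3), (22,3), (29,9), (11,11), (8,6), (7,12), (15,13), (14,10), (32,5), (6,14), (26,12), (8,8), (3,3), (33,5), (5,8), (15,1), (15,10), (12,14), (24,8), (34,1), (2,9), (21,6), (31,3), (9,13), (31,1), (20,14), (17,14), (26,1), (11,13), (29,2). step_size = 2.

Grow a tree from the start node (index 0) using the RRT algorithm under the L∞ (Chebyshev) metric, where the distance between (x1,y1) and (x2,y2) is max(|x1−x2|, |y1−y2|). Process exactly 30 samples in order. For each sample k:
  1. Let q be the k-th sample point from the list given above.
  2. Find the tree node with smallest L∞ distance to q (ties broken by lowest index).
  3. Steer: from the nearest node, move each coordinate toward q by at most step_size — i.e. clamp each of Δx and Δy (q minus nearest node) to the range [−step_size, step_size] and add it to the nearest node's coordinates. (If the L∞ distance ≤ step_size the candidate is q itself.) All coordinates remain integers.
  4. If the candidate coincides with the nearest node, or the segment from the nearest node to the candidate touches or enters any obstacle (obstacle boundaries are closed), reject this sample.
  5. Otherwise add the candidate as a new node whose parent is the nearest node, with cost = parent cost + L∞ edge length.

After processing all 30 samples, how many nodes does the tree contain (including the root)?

Node count: 21

1. q=(20,3) nearest=0 d=20 new=(2,3) → add node 1 parent=0 cost=2
2. q=(22,3) nearest=1 d=20 new=(4,3) → add node 2 parent=1 cost=4
3. q=(29,9) nearest=2 d=25 new=(6,5) → add node 3 parent=2 cost=6
4. q=(11,11) nearest=3 d=6 new=(8,7) → add node 4 parent=3 cost=8
5. q=(8,6) nearest=4 d=1 new=(8,6) → add node 5 parent=4 cost=9
6. q=(7,12) nearest=4 d=5 new=(7,9) → add node 6 parent=4 cost=10
7. q=(15,13) nearest=4 d=7 new=(10,9) → add node 7 parent=4 cost=10
8. q=(14,10) nearest=7 d=4 new=(12,10) → add node 8 parent=7 cost=12
9. q=(32,5) nearest=8 d=20 new=(14,8) → add node 9 parent=8 cost=14
10. q=(6,14) nearest=6 d=5 new=(6,11) → add node 10 parent=6 cost=12
11. q=(26,12) nearest=9 d=12 new=(16,10) → blocked by [14,16]×[10,13], reject
12. q=(8,8) nearest=4 d=1 new=(8,8) → add node 11 parent=4 cost=9
13. q=(3,3) nearest=1 d=1 new=(3,3) → add node 12 parent=1 cost=3
14. q=(33,5) nearest=9 d=19 new=(16,6) → add node 13 parent=9 cost=16
15. q=(5,8) nearest=6 d=2 new=(5,8) → add node 14 parent=6 cost=12
16. q=(15,1) nearest=13 d=5 new=(15,4) → add node 15 parent=13 cost=18
17. q=(15,10) nearest=9 d=2 new=(15,10) → blocked by [14,16]×[10,13], reject
18. q=(12,14) nearest=8 d=4 new=(12,12) → add node 16 parent=8 cost=14
19. q=(24,8) nearest=13 d=8 new=(18,8) → add node 17 parent=13 cost=18
20. q=(34,1) nearest=17 d=16 new=(20,6) → blocked by [18,26]×[5,7], reject
21. q=(2,9) nearest=14 d=3 new=(3,9) → add node 18 parent=14 cost=14
22. q=(21,6) nearest=17 d=3 new=(20,6) → blocked by [18,26]×[5,7], reject
23. q=(31,3) nearest=17 d=13 new=(20,6) → blocked by [18,26]×[5,7], reject
24. q=(9,13) nearest=8 d=3 new=(10,12) → add node 19 parent=8 cost=14
25. q=(31,1) nearest=17 d=13 new=(20,6) → blocked by [18,26]×[5,7], reject
26. q=(20,14) nearest=9 d=6 new=(16,10) → blocked by [14,16]×[10,13], reject
27. q=(17,14) nearest=8 d=5 new=(14,12) → blocked by [14,16]×[10,13], reject
28. q=(26,1) nearest=17 d=8 new=(20,6) → blocked by [18,26]×[5,7], reject
29. q=(11,13) nearest=16 d=1 new=(11,13) → add node 20 parent=16 cost=15
30. q=(29,2) nearest=17 d=11 new=(20,6) → blocked by [18,26]×[5,7], reject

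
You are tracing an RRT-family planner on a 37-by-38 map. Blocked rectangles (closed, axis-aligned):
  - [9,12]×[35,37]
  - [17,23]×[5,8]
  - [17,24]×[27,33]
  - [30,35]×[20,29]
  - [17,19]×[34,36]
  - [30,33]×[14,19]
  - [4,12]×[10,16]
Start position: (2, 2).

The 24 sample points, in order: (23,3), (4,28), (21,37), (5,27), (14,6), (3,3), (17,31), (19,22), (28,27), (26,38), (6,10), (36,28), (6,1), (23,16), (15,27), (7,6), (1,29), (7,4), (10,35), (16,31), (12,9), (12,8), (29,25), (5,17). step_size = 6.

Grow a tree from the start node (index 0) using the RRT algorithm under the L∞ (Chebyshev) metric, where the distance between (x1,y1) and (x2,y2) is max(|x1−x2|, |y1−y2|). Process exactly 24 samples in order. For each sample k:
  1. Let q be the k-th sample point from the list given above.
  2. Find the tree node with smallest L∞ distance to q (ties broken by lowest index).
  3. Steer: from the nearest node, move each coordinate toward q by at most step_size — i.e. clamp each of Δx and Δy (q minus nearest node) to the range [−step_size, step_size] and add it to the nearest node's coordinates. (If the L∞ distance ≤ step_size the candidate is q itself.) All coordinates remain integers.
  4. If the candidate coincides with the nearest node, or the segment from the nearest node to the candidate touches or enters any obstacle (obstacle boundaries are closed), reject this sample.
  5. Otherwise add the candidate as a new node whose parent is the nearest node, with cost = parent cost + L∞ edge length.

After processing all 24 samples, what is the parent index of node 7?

1. q=(23,3) nearest=0 d=21 new=(8,3) → add node 1 parent=0 cost=6
2. q=(4,28) nearest=1 d=25 new=(4,9) → add node 2 parent=1 cost=12
3. q=(21,37) nearest=2 d=28 new=(10,15) → blocked by [4,12]×[10,16], reject
4. q=(5,27) nearest=2 d=18 new=(5,15) → blocked by [4,12]×[10,16], reject
5. q=(14,6) nearest=1 d=6 new=(14,6) → add node 3 parent=1 cost=12
6. q=(3,3) nearest=0 d=1 new=(3,3) → add node 4 parent=0 cost=1
7. q=(17,31) nearest=2 d=22 new=(10,15) → blocked by [4,12]×[10,16], reject
8. q=(19,22) nearest=2 d=15 new=(10,15) → blocked by [4,12]×[10,16], reject
9. q=(28,27) nearest=3 d=21 new=(20,12) → add node 5 parent=3 cost=18
10. q=(26,38) nearest=5 d=26 new=(26,18) → add node 6 parent=5 cost=24
11. q=(6,10) nearest=2 d=2 new=(6,10) → blocked by [4,12]×[10,16], reject
12. q=(36,28) nearest=6 d=10 new=(32,24) → blocked by [30,35]×[20,29], reject
13. q=(6,1) nearest=1 d=2 new=(6,1) → add node 7 parent=1 cost=8
14. q=(23,16) nearest=6 d=3 new=(23,16) → add node 8 parent=6 cost=27
15. q=(15,27) nearest=6 d=11 new=(20,24) → add node 9 parent=6 cost=30
16. q=(7,6) nearest=1 d=3 new=(7,6) → add node 10 parent=1 cost=9
17. q=(1,29) nearest=5 d=19 new=(14,18) → add node 11 parent=5 cost=24
18. q=(7,4) nearest=1 d=1 new=(7,4) → add node 12 parent=1 cost=7
19. q=(10,35) nearest=9 d=11 new=(14,30) → blocked by [17,24]×[27,33], reject
20. q=(16,31) nearest=9 d=7 new=(16,30) → blocked by [17,24]×[27,33], reject
21. q=(12,9) nearest=3 d=3 new=(12,9) → add node 13 parent=3 cost=15
22. q=(12,8) nearest=13 d=1 new=(12,8) → add node 14 parent=13 cost=16
23. q=(29,25) nearest=6 d=7 new=(29,24) → add node 15 parent=6 cost=30
24. q=(5,17) nearest=2 d=8 new=(5,15) → blocked by [4,12]×[10,16], reject

Parent of node 7: 1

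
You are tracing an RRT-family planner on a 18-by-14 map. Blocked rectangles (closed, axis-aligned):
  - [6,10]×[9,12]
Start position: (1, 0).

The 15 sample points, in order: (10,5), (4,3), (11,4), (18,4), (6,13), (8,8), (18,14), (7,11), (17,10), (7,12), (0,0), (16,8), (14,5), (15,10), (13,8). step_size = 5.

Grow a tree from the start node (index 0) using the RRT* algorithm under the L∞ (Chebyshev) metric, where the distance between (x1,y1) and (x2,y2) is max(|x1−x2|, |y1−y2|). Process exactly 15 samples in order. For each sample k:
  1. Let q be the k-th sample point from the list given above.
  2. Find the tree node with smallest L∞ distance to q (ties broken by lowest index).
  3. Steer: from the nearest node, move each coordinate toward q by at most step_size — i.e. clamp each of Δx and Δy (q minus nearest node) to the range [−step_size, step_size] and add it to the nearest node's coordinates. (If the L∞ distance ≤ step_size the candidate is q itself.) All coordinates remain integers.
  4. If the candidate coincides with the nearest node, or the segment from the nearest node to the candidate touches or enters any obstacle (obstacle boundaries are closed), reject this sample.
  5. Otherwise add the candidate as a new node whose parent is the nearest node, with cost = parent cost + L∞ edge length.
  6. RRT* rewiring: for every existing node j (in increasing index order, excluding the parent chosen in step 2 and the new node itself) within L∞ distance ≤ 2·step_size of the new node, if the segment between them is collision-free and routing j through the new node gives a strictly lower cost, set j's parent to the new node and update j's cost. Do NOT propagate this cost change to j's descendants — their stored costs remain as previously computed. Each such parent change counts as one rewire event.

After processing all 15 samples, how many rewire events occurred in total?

Rewire events: 1

1. q=(10,5) nearest=0 d=9 new=(6,5) → add node 1 parent=0 cost=5
2. q=(4,3) nearest=1 d=2 new=(4,3) → add node 2 parent=1 cost=7
3. q=(11,4) nearest=1 d=5 new=(11,4) → add node 3 parent=1 cost=10
4. q=(18,4) nearest=3 d=7 new=(16,4) → add node 4 parent=3 cost=15
5. q=(6,13) nearest=1 d=8 new=(6,10) → blocked by [6,10]×[9,12], reject
6. q=(8,8) nearest=1 d=3 new=(8,8) → add node 5 parent=1 cost=8
7. q=(18,14) nearest=3 d=10 new=(16,9) → add node 6 parent=3 cost=15
8. q=(7,11) nearest=5 d=3 new=(7,11) → blocked by [6,10]×[9,12], reject
9. q=(17,10) nearest=6 d=1 new=(17,10) → add node 7 parent=6 cost=16
10. q=(7,12) nearest=5 d=4 new=(7,12) → blocked by [6,10]×[9,12], reject
11. q=(0,0) nearest=0 d=1 new=(0,0) → add node 8 parent=0 cost=1; rewire 2→8 (5<7)
12. q=(16,8) nearest=6 d=1 new=(16,8) → add node 9 parent=6 cost=16
13. q=(14,5) nearest=4 d=2 new=(14,5) → add node 10 parent=4 cost=17
14. q=(15,10) nearest=6 d=1 new=(15,10) → add node 11 parent=6 cost=16
15. q=(13,8) nearest=11 d=2 new=(13,8) → add node 12 parent=11 cost=18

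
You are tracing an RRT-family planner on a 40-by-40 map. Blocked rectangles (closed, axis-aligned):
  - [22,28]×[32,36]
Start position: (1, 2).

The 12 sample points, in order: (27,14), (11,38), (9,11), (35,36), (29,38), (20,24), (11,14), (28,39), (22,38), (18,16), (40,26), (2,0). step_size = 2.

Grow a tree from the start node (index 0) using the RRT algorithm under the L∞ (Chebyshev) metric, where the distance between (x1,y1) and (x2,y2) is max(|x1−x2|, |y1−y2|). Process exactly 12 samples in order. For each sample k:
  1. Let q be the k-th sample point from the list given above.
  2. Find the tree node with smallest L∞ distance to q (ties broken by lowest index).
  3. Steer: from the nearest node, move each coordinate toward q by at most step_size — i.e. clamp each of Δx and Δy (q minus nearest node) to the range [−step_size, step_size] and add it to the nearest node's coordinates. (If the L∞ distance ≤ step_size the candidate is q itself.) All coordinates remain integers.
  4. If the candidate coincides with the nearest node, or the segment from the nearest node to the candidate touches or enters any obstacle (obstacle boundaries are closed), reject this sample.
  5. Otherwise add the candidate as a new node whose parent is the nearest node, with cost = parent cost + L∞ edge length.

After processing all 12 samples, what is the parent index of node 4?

1. q=(27,14) nearest=0 d=26 new=(3,4) → add node 1 parent=0 cost=2
2. q=(11,38) nearest=1 d=34 new=(5,6) → add node 2 parent=1 cost=4
3. q=(9,11) nearest=2 d=5 new=(7,8) → add node 3 parent=2 cost=6
4. q=(35,36) nearest=3 d=28 new=(9,10) → add node 4 parent=3 cost=8
5. q=(29,38) nearest=4 d=28 new=(11,12) → add node 5 parent=4 cost=10
6. q=(20,24) nearest=5 d=12 new=(13,14) → add node 6 parent=5 cost=12
7. q=(11,14) nearest=5 d=2 new=(11,14) → add node 7 parent=5 cost=12
8. q=(28,39) nearest=6 d=25 new=(15,16) → add node 8 parent=6 cost=14
9. q=(22,38) nearest=8 d=22 new=(17,18) → add node 9 parent=8 cost=16
10. q=(18,16) nearest=9 d=2 new=(18,16) → add node 10 parent=9 cost=18
11. q=(40,26) nearest=10 d=22 new=(20,18) → add node 11 parent=10 cost=20
12. q=(2,0) nearest=0 d=2 new=(2,0) → add node 12 parent=0 cost=2

Parent of node 4: 3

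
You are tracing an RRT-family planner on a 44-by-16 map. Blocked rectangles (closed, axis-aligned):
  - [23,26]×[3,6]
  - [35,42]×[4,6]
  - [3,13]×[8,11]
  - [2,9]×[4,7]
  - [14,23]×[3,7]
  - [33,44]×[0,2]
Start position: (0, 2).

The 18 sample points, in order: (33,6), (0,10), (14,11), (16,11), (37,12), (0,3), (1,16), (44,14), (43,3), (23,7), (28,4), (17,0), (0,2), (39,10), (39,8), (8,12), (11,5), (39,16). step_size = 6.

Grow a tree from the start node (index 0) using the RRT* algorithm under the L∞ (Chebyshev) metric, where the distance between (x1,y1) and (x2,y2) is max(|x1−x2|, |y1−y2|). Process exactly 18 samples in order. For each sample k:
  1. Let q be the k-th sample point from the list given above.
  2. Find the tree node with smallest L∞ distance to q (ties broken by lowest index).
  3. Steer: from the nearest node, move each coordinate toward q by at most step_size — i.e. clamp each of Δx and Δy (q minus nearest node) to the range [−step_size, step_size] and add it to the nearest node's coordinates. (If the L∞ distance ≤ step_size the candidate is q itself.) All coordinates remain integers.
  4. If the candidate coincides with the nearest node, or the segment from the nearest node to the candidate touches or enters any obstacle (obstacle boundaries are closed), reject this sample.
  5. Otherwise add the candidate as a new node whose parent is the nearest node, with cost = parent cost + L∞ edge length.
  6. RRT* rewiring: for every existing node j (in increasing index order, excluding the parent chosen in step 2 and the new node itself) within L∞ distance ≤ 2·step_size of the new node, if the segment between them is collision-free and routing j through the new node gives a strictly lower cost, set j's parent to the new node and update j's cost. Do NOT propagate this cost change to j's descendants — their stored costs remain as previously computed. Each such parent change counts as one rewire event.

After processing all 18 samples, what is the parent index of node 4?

1. q=(33,6) nearest=0 d=33 new=(6,6) → blocked by [2,9]×[4,7], reject
2. q=(0,10) nearest=0 d=8 new=(0,8) → add node 1 parent=0 cost=6
3. q=(14,11) nearest=0 d=14 new=(6,8) → blocked by [3,13]×[8,11], reject
4. q=(16,11) nearest=0 d=16 new=(6,8) → blocked by [3,13]×[8,11], reject
5. q=(37,12) nearest=0 d=37 new=(6,8) → blocked by [3,13]×[8,11], reject
6. q=(0,3) nearest=0 d=1 new=(0,3) → add node 2 parent=0 cost=1
7. q=(1,16) nearest=1 d=8 new=(1,14) → add node 3 parent=1 cost=12
8. q=(44,14) nearest=3 d=43 new=(7,14) → add node 4 parent=3 cost=18
9. q=(43,3) nearest=4 d=36 new=(13,8) → blocked by [3,13]×[8,11], reject
10. q=(23,7) nearest=4 d=16 new=(13,8) → blocked by [3,13]×[8,11], reject
11. q=(28,4) nearest=4 d=21 new=(13,8) → blocked by [3,13]×[8,11], reject
12. q=(17,0) nearest=4 d=14 new=(13,8) → blocked by [3,13]×[8,11], reject
13. q=(0,2) nearest=0 d=0 → coincident, reject
14. q=(39,10) nearest=4 d=32 new=(13,10) → blocked by [3,13]×[8,11], reject
15. q=(39,8) nearest=4 d=32 new=(13,8) → blocked by [3,13]×[8,11], reject
16. q=(8,12) nearest=4 d=2 new=(8,12) → add node 5 parent=4 cost=20
17. q=(11,5) nearest=5 d=7 new=(11,6) → blocked by [3,13]×[8,11], reject
18. q=(39,16) nearest=5 d=31 new=(14,16) → add node 6 parent=5 cost=26

Parent of node 4: 3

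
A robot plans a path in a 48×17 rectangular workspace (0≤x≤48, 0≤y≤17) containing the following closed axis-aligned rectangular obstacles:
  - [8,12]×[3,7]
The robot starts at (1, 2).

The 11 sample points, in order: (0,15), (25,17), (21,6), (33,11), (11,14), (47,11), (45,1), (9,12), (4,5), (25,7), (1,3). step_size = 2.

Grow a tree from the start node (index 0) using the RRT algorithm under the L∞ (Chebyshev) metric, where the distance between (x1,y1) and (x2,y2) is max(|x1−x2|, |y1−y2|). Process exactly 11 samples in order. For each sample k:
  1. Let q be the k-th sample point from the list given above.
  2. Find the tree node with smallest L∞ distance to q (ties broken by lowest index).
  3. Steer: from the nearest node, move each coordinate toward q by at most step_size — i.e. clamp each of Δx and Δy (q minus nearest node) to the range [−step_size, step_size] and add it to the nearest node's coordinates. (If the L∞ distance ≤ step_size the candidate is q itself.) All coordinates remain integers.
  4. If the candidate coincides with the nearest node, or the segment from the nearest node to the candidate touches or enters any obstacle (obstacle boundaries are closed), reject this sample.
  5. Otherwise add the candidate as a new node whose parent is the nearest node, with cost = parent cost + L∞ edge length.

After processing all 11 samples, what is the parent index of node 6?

Parent of node 6: 5

1. q=(0,15) nearest=0 d=13 new=(0,4) → add node 1 parent=0 cost=2
2. q=(25,17) nearest=0 d=24 new=(3,4) → add node 2 parent=0 cost=2
3. q=(21,6) nearest=2 d=18 new=(5,6) → add node 3 parent=2 cost=4
4. q=(33,11) nearest=3 d=28 new=(7,8) → add node 4 parent=3 cost=6
5. q=(11,14) nearest=4 d=6 new=(9,10) → add node 5 parent=4 cost=8
6. q=(47,11) nearest=5 d=38 new=(11,11) → add node 6 parent=5 cost=10
7. q=(45,1) nearest=6 d=34 new=(13,9) → add node 7 parent=6 cost=12
8. q=(9,12) nearest=5 d=2 new=(9,12) → add node 8 parent=5 cost=10
9. q=(4,5) nearest=2 d=1 new=(4,5) → add node 9 parent=2 cost=3
10. q=(25,7) nearest=7 d=12 new=(15,7) → add node 10 parent=7 cost=14
11. q=(1,3) nearest=0 d=1 new=(1,3) → add node 11 parent=0 cost=1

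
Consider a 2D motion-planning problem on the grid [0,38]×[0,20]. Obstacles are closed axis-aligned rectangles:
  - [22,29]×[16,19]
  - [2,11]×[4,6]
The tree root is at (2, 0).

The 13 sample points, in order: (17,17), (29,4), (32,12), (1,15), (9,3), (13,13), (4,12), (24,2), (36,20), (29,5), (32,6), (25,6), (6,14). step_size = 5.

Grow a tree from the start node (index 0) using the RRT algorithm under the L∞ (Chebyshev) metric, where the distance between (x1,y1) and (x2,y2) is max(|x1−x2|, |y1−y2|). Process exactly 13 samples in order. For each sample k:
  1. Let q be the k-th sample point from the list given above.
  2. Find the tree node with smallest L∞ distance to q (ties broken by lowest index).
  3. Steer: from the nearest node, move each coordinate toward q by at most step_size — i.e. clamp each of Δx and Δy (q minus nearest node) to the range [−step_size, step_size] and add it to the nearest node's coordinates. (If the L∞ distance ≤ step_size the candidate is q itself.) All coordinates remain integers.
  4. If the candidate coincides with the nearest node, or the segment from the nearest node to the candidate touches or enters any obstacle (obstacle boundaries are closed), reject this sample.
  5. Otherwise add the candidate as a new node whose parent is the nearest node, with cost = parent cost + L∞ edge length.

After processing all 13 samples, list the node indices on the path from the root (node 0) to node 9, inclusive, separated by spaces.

Path: 0 1 3 9

1. q=(17,17) nearest=0 d=17 new=(7,5) → blocked by [2,11]×[4,6], reject
2. q=(29,4) nearest=0 d=27 new=(7,4) → blocked by [2,11]×[4,6], reject
3. q=(32,12) nearest=0 d=30 new=(7,5) → blocked by [2,11]×[4,6], reject
4. q=(1,15) nearest=0 d=15 new=(1,5) → add node 1 parent=0 cost=5
5. q=(9,3) nearest=0 d=7 new=(7,3) → add node 2 parent=0 cost=5
6. q=(13,13) nearest=2 d=10 new=(12,8) → blocked by [2,11]×[4,6], reject
7. q=(4,12) nearest=1 d=7 new=(4,10) → add node 3 parent=1 cost=10
8. q=(24,2) nearest=2 d=17 new=(12,2) → add node 4 parent=2 cost=10
9. q=(36,20) nearest=4 d=24 new=(17,7) → add node 5 parent=4 cost=15
10. q=(29,5) nearest=5 d=12 new=(22,5) → add node 6 parent=5 cost=20
11. q=(32,6) nearest=6 d=10 new=(27,6) → add node 7 parent=6 cost=25
12. q=(25,6) nearest=7 d=2 new=(25,6) → add node 8 parent=7 cost=27
13. q=(6,14) nearest=3 d=4 new=(6,14) → add node 9 parent=3 cost=14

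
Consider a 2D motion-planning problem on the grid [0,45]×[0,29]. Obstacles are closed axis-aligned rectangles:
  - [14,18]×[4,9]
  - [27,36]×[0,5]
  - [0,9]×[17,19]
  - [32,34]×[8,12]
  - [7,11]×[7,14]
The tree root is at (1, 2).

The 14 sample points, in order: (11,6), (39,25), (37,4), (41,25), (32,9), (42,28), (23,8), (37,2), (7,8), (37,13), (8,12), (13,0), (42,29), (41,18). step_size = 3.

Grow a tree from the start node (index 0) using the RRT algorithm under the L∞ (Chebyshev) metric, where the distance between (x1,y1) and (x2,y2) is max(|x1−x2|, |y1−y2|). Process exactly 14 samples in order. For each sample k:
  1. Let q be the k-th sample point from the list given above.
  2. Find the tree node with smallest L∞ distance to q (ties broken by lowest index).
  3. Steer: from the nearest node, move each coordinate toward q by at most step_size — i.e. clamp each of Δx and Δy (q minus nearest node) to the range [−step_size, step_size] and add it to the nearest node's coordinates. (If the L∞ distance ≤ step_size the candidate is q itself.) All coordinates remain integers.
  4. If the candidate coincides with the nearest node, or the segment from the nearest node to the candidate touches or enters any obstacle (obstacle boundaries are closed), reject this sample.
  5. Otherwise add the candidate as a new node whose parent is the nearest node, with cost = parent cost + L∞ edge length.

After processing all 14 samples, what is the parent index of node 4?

1. q=(11,6) nearest=0 d=10 new=(4,5) → add node 1 parent=0 cost=3
2. q=(39,25) nearest=1 d=35 new=(7,8) → blocked by [7,11]×[7,14], reject
3. q=(37,4) nearest=1 d=33 new=(7,4) → add node 2 parent=1 cost=6
4. q=(41,25) nearest=2 d=34 new=(10,7) → blocked by [7,11]×[7,14], reject
5. q=(32,9) nearest=2 d=25 new=(10,7) → blocked by [7,11]×[7,14], reject
6. q=(42,28) nearest=2 d=35 new=(10,7) → blocked by [7,11]×[7,14], reject
7. q=(23,8) nearest=2 d=16 new=(10,7) → blocked by [7,11]×[7,14], reject
8. q=(37,2) nearest=2 d=30 new=(10,2) → add node 3 parent=2 cost=9
9. q=(7,8) nearest=1 d=3 new=(7,8) → blocked by [7,11]×[7,14], reject
10. q=(37,13) nearest=3 d=27 new=(13,5) → add node 4 parent=3 cost=12
11. q=(8,12) nearest=1 d=7 new=(7,8) → blocked by [7,11]×[7,14], reject
12. q=(13,0) nearest=3 d=3 new=(13,0) → add node 5 parent=3 cost=12
13. q=(42,29) nearest=4 d=29 new=(16,8) → blocked by [14,18]×[4,9], reject
14. q=(41,18) nearest=4 d=28 new=(16,8) → blocked by [14,18]×[4,9], reject

Parent of node 4: 3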